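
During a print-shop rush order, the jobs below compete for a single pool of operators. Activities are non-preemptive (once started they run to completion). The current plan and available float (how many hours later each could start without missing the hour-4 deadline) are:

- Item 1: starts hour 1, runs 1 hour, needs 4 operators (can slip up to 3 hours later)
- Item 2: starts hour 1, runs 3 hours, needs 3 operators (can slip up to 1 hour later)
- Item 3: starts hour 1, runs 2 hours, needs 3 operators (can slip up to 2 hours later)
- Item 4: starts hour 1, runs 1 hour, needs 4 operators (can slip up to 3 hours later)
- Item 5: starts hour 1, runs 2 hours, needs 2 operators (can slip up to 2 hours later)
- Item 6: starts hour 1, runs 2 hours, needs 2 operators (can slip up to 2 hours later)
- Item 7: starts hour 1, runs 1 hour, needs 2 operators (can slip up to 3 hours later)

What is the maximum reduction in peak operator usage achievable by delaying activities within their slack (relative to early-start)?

11

Early-start peak: h1:20  h2:10  h3:3  h4:0 ⇒ 20.
Leveled (Item 1@1, Item 2@1, Item 3@2, Item 4@4, Item 5@1, Item 6@3, Item 7@4): h1:9  h2:8  h3:8  h4:8 ⇒ 9.
Reduction 20 − 9 = 11.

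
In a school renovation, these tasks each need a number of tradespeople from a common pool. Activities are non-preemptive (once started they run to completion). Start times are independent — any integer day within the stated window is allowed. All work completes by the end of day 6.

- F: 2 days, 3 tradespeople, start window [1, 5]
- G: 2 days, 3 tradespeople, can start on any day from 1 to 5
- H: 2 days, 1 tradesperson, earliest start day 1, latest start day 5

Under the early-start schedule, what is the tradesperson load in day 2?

7

At early start, day 2 has: F, G, H.
Demand: 3 + 3 + 1 = 7.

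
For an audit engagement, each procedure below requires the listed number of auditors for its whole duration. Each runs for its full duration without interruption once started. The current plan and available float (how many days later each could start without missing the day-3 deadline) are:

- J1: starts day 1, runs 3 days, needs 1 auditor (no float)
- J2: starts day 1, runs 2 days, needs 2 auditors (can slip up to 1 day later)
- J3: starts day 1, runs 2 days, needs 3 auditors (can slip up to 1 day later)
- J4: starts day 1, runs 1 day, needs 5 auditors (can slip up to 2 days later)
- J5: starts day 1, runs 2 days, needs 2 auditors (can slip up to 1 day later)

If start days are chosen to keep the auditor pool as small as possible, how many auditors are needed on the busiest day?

Early-start (J1@1, J2@1, J3@1, J4@1, J5@1) gives peak 13: d1:13  d2:8  d3:1.
Shift J4→3.
Schedule J1@1, J2@1, J3@1, J4@3, J5@1: d1:8  d2:8  d3:6 — peak 8.
Total auditor-days = 22 over 3 days ⇒ peak ≥ ⌈22/3⌉ = 8, so 8 is optimal.

8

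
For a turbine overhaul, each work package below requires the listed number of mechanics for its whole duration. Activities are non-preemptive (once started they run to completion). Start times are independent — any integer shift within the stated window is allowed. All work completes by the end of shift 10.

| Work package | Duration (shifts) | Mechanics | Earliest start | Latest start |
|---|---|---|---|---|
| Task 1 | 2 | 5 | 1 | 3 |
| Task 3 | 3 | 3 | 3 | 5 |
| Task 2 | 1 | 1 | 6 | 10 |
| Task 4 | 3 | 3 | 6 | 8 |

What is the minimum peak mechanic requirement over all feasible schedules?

Schedule Task 1@1, Task 3@3, Task 2@6, Task 4@6: s1:5  s2:5  s3:3  s4:3  s5:3  s6:4  s7:3  s8:3  s9:0  s10:0 — peak 5.

5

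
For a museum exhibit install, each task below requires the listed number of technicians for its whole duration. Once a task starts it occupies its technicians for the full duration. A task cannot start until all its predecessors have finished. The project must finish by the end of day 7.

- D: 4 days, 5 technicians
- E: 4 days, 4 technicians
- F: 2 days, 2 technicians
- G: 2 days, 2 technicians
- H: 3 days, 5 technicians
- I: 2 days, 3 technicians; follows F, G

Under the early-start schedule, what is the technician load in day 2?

18

At early start, day 2 has: D, E, F, G, H.
Demand: 5 + 4 + 2 + 2 + 5 = 18.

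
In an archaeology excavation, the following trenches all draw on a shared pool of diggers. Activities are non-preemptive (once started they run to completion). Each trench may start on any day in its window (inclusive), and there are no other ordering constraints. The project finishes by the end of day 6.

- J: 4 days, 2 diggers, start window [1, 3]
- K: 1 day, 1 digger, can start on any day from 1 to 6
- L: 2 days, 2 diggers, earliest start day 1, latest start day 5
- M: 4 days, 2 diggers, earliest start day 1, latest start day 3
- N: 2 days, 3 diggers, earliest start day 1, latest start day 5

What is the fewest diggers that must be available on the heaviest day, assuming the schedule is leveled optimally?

Early-start (J@1, K@1, L@1, M@1, N@1) gives peak 10: d1:10  d2:9  d3:4  d4:4  d5:0  d6:0.
Shift M→3, N→5.
Schedule J@1, K@1, L@1, M@3, N@5: d1:5  d2:4  d3:4  d4:4  d5:5  d6:5 — peak 5.
Total digger-days = 27 over 6 days ⇒ peak ≥ ⌈27/6⌉ = 5, so 5 is optimal.

5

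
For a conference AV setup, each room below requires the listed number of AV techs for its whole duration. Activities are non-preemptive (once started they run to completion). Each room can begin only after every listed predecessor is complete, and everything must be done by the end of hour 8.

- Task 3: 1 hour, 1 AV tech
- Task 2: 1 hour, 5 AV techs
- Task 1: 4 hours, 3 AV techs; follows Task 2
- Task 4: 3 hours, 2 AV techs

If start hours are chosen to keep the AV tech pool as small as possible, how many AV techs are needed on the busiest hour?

5

Early-start (Task 3@1, Task 2@1, Task 1@2, Task 4@1) gives peak 8: h1:8  h2:5  h3:5  h4:3  h5:3  h6:0  h7:0  h8:0.
Shift Task 2→2, Task 1→3, Task 4→3.
Schedule Task 3@1, Task 2@2, Task 1@3, Task 4@3: h1:1  h2:5  h3:5  h4:5  h5:5  h6:3  h7:0  h8:0 — peak 5.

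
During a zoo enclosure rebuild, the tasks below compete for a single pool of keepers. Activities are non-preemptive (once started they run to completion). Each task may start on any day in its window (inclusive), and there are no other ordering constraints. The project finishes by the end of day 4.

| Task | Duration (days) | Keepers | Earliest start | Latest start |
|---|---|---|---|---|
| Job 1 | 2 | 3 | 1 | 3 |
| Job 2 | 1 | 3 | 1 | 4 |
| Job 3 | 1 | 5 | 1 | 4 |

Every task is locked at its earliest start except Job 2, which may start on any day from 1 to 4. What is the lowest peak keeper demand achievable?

8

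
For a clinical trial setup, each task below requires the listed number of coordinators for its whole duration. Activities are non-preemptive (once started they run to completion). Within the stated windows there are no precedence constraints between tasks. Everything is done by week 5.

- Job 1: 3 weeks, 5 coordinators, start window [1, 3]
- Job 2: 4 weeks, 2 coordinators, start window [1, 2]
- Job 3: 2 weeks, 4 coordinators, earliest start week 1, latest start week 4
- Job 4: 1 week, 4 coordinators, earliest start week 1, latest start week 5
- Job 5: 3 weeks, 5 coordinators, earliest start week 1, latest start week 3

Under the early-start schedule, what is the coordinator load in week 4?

At early start, week 4 has: Job 2.
Demand: 2 = 2.

2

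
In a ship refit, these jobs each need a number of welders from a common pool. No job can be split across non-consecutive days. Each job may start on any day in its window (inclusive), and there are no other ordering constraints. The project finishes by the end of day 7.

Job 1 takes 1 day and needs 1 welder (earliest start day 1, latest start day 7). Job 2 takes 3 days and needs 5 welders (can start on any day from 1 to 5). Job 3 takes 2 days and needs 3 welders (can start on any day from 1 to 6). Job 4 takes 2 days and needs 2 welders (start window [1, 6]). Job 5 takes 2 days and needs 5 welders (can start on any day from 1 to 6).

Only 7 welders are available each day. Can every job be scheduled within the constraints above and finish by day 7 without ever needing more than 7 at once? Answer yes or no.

Schedule Job 1@1, Job 2@1, Job 3@4, Job 4@4, Job 5@6: d1:6  d2:5  d3:5  d4:5  d5:5  d6:5  d7:5 — peak 6 ≤ 7.

yes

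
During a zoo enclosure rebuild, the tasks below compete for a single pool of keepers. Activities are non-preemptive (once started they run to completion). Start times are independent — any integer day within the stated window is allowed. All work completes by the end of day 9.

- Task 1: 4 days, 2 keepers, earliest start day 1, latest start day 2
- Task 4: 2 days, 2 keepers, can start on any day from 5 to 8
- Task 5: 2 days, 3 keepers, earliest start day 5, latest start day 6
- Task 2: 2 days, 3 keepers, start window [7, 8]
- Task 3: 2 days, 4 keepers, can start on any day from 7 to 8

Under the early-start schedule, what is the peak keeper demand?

Early-start schedule: Task 1@1, Task 4@5, Task 5@5, Task 2@7, Task 3@7.
Load per day: day 1: 2, day 2: 2, day 3: 2, day 4: 2, day 5: 5, day 6: 5, day 7: 7, day 8: 7, day 9: 0.
Peak is 7.

7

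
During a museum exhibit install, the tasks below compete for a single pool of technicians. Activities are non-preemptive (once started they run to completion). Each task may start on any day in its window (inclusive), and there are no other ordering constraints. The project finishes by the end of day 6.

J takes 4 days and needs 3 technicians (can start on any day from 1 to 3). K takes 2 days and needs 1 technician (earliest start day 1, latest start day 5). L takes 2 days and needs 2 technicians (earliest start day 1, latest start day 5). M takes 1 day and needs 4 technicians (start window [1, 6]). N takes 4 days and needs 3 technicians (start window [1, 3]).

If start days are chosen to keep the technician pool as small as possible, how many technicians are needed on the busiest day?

Early-start (J@1, K@1, L@1, M@1, N@1) gives peak 13: d1:13  d2:9  d3:6  d4:6  d5:0  d6:0.
Shift M→5, N→3.
Schedule J@1, K@1, L@1, M@5, N@3: d1:6  d2:6  d3:6  d4:6  d5:7  d6:3 — peak 7.

7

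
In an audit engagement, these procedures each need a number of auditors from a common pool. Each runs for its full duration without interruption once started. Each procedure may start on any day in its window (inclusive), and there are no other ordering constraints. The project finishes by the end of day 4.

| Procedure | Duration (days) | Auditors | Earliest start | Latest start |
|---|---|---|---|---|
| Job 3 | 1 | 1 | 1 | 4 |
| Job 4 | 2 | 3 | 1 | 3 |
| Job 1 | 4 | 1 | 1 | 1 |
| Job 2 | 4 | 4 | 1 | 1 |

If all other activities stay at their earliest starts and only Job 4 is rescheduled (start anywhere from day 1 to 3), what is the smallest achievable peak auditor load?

Job 4@1: d1:9  d2:8  d3:5  d4:5 → peak 9
Job 4@2: d1:6  d2:8  d3:8  d4:5 → peak 8
Job 4@3: d1:6  d2:5  d3:8  d4:8 → peak 8
Best is Job 4@2, peak 8.

8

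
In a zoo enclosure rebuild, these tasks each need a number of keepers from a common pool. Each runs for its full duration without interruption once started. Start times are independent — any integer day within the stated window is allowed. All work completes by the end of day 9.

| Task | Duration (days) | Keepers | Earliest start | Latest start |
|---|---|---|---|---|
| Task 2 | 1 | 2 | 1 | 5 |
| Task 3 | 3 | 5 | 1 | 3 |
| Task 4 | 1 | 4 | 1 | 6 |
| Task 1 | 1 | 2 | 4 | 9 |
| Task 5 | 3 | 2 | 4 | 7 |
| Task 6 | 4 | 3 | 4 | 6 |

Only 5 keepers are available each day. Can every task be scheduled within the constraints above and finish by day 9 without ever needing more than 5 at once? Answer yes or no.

yes

Schedule Task 2@1, Task 3@2, Task 4@5, Task 1@6, Task 5@7, Task 6@6: d1:2  d2:5  d3:5  d4:5  d5:4  d6:5  d7:5  d8:5  d9:5 — peak 5 ≤ 5.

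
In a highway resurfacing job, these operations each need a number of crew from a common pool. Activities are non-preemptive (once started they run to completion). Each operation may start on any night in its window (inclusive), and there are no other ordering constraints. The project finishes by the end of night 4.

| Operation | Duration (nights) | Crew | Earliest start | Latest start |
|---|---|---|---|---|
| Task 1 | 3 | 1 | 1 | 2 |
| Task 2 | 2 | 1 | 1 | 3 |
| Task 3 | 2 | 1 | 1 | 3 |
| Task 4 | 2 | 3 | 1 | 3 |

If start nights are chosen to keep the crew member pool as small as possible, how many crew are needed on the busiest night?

4

Early-start (Task 1@1, Task 2@1, Task 3@1, Task 4@1) gives peak 6: n1:6  n2:6  n3:1  n4:0.
Shift Task 4→3.
Schedule Task 1@1, Task 2@1, Task 3@1, Task 4@3: n1:3  n2:3  n3:4  n4:3 — peak 4.
Total crew member-nights = 13 over 4 nights ⇒ peak ≥ ⌈13/4⌉ = 4, so 4 is optimal.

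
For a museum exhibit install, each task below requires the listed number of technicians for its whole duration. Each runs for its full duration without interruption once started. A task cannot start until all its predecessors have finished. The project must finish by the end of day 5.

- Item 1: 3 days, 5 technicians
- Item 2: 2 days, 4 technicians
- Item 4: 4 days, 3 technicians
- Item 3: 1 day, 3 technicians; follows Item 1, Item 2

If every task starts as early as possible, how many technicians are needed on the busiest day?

12

Early-start schedule: Item 1@1, Item 2@1, Item 4@1, Item 3@4.
Load per day: day 1: 12, day 2: 12, day 3: 8, day 4: 6, day 5: 0.
Peak is 12.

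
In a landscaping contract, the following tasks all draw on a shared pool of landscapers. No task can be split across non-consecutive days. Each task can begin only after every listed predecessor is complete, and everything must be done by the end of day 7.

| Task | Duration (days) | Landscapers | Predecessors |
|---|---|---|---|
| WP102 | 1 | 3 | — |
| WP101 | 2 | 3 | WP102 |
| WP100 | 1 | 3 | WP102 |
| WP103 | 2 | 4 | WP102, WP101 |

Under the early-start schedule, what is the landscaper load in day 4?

At early start, day 4 has: WP103.
Demand: 4 = 4.

4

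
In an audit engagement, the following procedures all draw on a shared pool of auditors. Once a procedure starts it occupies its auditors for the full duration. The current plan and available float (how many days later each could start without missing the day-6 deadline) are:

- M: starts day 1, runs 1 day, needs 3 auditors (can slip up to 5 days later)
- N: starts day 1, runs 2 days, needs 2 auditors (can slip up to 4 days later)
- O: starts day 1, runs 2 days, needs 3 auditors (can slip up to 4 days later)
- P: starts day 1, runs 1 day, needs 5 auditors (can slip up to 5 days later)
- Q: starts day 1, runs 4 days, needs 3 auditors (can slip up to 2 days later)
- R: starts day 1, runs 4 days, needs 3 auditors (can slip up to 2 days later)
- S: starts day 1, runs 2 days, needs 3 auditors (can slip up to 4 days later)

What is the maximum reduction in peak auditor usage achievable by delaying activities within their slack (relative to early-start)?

13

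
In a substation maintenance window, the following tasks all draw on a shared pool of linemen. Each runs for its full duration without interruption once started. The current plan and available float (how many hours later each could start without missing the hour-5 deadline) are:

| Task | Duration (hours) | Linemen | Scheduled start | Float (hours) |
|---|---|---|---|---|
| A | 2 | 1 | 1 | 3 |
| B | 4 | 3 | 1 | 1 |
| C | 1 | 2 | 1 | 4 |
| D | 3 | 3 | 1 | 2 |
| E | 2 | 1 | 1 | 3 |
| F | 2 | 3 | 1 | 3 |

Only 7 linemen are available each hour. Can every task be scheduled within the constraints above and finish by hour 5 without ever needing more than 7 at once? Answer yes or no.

yes

Schedule A@1, B@1, C@5, D@1, E@3, F@4: h1:7  h2:7  h3:7  h4:7  h5:5 — peak 7 ≤ 7.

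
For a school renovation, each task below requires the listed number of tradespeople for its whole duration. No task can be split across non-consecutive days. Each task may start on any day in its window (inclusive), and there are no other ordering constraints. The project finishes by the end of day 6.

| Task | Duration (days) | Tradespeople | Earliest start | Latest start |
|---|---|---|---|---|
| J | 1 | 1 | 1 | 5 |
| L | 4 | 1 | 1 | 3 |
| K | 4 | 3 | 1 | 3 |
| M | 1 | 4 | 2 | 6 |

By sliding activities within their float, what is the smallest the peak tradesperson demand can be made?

4

Early-start (J@1, L@1, K@1, M@2) gives peak 8: d1:5  d2:8  d3:4  d4:4  d5:0  d6:0.
Shift K→2, M→6.
Schedule J@1, L@1, K@2, M@6: d1:2  d2:4  d3:4  d4:4  d5:3  d6:4 — peak 4.
Total tradesperson-days = 21 over 6 days ⇒ peak ≥ ⌈21/6⌉ = 4, so 4 is optimal.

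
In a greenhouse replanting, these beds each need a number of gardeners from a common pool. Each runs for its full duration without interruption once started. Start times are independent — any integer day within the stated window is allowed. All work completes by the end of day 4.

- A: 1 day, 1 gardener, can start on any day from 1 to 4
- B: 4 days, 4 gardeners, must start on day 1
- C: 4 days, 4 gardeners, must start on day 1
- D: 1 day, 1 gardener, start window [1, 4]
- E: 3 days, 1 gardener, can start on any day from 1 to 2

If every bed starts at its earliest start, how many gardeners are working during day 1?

11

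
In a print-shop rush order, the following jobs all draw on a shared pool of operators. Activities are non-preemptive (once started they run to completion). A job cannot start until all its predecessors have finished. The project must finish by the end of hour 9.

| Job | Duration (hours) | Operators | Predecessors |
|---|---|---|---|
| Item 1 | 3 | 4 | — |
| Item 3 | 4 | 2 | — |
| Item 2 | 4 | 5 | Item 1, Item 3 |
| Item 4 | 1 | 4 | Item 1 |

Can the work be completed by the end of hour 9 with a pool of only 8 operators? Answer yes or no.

Schedule Item 1@1, Item 3@1, Item 2@5, Item 4@4: h1:6  h2:6  h3:6  h4:6  h5:5  h6:5  h7:5  h8:5  h9:0 — peak 6 ≤ 8.

yes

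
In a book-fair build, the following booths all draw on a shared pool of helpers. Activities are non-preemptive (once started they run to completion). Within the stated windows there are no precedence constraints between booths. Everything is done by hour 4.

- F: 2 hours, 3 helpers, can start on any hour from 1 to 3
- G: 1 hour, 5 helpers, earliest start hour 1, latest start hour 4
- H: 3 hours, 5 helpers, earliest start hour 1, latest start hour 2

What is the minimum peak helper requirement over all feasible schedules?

Early-start (F@1, G@1, H@1) gives peak 13: h1:13  h2:8  h3:5  h4:0.
Shift H→2.
Schedule F@1, G@1, H@2: h1:8  h2:8  h3:5  h4:5 — peak 8.
No arrangement of the 24 feasible schedules does better.

8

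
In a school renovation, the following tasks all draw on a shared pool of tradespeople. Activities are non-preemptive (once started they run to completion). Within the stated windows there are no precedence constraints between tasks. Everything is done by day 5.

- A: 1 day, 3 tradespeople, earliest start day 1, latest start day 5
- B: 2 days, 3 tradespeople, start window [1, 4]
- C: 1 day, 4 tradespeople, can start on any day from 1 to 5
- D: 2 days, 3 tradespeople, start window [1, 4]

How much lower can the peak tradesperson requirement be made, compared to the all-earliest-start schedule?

Early-start peak: d1:13  d2:6  d3:0  d4:0  d5:0 ⇒ 13.
Leveled (A@1, B@1, C@3, D@4): d1:6  d2:3  d3:4  d4:3  d5:3 ⇒ 6.
Reduction 13 − 6 = 7.

7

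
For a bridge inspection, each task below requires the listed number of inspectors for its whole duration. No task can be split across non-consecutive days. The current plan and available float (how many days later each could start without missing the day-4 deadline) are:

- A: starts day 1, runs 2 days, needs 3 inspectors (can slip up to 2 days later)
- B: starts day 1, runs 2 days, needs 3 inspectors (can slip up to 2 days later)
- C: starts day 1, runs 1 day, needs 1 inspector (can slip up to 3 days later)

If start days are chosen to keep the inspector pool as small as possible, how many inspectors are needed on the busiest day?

4

Early-start (A@1, B@1, C@1) gives peak 7: d1:7  d2:6  d3:0  d4:0.
Shift B→3.
Schedule A@1, B@3, C@1: d1:4  d2:3  d3:3  d4:3 — peak 4.
Total inspector-days = 13 over 4 days ⇒ peak ≥ ⌈13/4⌉ = 4, so 4 is optimal.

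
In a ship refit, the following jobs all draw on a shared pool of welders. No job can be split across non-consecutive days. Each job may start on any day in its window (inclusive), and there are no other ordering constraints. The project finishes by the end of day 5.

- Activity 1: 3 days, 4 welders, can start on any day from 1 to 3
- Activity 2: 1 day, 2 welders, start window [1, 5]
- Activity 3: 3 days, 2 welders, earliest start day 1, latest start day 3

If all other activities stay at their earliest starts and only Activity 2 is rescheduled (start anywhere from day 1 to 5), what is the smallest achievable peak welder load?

6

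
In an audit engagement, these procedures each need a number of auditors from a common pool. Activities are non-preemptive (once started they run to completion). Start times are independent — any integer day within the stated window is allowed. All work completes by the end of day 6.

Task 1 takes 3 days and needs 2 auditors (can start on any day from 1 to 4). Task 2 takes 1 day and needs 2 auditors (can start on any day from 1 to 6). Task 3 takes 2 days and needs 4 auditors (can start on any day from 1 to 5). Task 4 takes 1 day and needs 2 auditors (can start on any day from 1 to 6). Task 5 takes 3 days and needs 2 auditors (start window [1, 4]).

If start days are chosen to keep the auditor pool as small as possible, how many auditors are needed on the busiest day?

Early-start (Task 1@1, Task 2@1, Task 3@1, Task 4@1, Task 5@1) gives peak 12: d1:12  d2:8  d3:4  d4:0  d5:0  d6:0.
Shift Task 3→5, Task 4→4, Task 5→2.
Schedule Task 1@1, Task 2@1, Task 3@5, Task 4@4, Task 5@2: d1:4  d2:4  d3:4  d4:4  d5:4  d6:4 — peak 4.
Total auditor-days = 24 over 6 days ⇒ peak ≥ ⌈24/6⌉ = 4, so 4 is optimal.

4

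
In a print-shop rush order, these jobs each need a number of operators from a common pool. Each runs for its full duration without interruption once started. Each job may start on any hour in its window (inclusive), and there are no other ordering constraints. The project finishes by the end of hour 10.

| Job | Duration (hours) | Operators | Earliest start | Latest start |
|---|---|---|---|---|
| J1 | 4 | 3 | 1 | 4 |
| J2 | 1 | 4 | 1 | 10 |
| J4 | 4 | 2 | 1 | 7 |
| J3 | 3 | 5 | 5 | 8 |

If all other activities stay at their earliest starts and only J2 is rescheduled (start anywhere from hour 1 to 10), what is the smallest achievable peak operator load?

5

J2@1: h1:9  h2:5  h3:5  h4:5  h5:5  h6:5  h7:5  h8:0  h9:0  h10:0 → peak 9
J2@2: h1:5  h2:9  h3:5  h4:5  h5:5  h6:5  h7:5  h8:0  h9:0  h10:0 → peak 9
J2@3: h1:5  h2:5  h3:9  h4:5  h5:5  h6:5  h7:5  h8:0  h9:0  h10:0 → peak 9
J2@4: h1:5  h2:5  h3:5  h4:9  h5:5  h6:5  h7:5  h8:0  h9:0  h10:0 → peak 9
J2@5: h1:5  h2:5  h3:5  h4:5  h5:9  h6:5  h7:5  h8:0  h9:0  h10:0 → peak 9
J2@6: h1:5  h2:5  h3:5  h4:5  h5:5  h6:9  h7:5  h8:0  h9:0  h10:0 → peak 9
J2@7: h1:5  h2:5  h3:5  h4:5  h5:5  h6:5  h7:9  h8:0  h9:0  h10:0 → peak 9
J2@8: h1:5  h2:5  h3:5  h4:5  h5:5  h6:5  h7:5  h8:4  h9:0  h10:0 → peak 5
J2@9: h1:5  h2:5  h3:5  h4:5  h5:5  h6:5  h7:5  h8:0  h9:4  h10:0 → peak 5
J2@10: h1:5  h2:5  h3:5  h4:5  h5:5  h6:5  h7:5  h8:0  h9:0  h10:4 → peak 5
Best is J2@8, peak 5.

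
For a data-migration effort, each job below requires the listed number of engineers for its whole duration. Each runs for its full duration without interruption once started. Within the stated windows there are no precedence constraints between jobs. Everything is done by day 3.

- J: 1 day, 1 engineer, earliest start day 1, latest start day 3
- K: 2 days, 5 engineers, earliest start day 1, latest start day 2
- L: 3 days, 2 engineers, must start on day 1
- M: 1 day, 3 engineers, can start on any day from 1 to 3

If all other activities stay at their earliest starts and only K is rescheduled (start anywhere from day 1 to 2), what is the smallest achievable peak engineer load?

7

K@1: d1:11  d2:7  d3:2 → peak 11
K@2: d1:6  d2:7  d3:7 → peak 7
Best is K@2, peak 7.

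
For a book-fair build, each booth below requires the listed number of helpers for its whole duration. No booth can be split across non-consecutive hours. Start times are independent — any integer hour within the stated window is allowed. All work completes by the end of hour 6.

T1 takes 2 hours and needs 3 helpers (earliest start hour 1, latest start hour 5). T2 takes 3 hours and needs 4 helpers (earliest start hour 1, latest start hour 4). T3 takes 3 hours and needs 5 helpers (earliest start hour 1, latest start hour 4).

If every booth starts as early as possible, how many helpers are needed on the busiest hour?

Early-start schedule: T1@1, T2@1, T3@1.
Load per hour: hour 1: 12, hour 2: 12, hour 3: 9, hour 4: 0, hour 5: 0, hour 6: 0.
Peak is 12.

12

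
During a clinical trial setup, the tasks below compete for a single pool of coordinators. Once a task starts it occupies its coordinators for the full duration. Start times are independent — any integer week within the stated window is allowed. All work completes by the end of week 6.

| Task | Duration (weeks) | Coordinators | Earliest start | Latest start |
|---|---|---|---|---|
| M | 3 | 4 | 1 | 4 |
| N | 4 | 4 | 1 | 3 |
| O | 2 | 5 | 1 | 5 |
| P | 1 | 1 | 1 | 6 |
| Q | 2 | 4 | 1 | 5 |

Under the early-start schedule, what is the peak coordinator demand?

18

Early-start schedule: M@1, N@1, O@1, P@1, Q@1.
Load per week: week 1: 18, week 2: 17, week 3: 8, week 4: 4, week 5: 0, week 6: 0.
Peak is 18.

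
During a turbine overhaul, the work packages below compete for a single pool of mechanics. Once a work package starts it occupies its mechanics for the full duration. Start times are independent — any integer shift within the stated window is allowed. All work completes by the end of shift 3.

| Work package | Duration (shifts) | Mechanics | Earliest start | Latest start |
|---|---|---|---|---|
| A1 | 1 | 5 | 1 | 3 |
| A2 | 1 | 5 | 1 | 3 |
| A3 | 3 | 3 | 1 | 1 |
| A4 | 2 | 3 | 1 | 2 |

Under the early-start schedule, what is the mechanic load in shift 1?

At early start, shift 1 has: A1, A2, A3, A4.
Demand: 5 + 5 + 3 + 3 = 16.

16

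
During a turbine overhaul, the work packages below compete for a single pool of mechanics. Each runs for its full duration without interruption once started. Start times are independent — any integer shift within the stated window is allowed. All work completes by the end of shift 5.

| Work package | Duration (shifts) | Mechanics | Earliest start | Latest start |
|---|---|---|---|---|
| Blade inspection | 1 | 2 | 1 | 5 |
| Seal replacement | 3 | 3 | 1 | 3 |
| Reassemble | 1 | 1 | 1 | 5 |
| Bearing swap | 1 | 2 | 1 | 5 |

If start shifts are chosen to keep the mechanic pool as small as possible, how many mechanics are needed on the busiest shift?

3

Early-start (Blade inspection@1, Seal replacement@1, Reassemble@1, Bearing swap@1) gives peak 8: s1:8  s2:3  s3:3  s4:0  s5:0.
Shift Seal replacement→2, Bearing swap→5.
Schedule Blade inspection@1, Seal replacement@2, Reassemble@1, Bearing swap@5: s1:3  s2:3  s3:3  s4:3  s5:2 — peak 3.
Total mechanic-shifts = 14 over 5 shifts ⇒ peak ≥ ⌈14/5⌉ = 3, so 3 is optimal.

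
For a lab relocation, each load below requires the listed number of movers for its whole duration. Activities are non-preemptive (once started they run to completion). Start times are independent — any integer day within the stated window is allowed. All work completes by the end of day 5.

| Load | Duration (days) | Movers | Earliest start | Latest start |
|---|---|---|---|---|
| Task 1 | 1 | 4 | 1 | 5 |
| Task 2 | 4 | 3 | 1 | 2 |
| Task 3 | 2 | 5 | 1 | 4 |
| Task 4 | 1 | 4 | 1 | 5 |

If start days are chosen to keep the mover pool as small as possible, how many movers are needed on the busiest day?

Early-start (Task 1@1, Task 2@1, Task 3@1, Task 4@1) gives peak 16: d1:16  d2:8  d3:3  d4:3  d5:0.
Shift Task 3→2, Task 4→4.
Schedule Task 1@1, Task 2@1, Task 3@2, Task 4@4: d1:7  d2:8  d3:8  d4:7  d5:0 — peak 8.

8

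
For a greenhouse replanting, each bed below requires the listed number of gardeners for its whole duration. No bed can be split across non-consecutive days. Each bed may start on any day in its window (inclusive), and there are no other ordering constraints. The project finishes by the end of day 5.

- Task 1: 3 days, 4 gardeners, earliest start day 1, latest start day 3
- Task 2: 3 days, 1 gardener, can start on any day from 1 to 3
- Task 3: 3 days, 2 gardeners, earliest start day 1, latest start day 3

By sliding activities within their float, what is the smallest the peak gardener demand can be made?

Schedule Task 1@1, Task 2@1, Task 3@1: d1:7  d2:7  d3:7  d4:0  d5:0 — peak 7.

7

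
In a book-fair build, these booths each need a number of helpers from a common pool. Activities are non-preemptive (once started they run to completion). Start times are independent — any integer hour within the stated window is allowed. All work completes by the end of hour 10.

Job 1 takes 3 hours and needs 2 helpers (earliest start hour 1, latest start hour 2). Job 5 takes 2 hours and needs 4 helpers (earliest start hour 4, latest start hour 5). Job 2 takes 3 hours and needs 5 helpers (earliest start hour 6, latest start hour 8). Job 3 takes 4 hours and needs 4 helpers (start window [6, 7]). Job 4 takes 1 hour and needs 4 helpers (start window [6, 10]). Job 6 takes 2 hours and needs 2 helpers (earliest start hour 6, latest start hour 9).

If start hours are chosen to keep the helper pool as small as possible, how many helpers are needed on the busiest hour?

Early-start (Job 1@1, Job 5@4, Job 2@6, Job 3@6, Job 4@6, Job 6@6) gives peak 15: h1:2  h2:2  h3:2  h4:4  h5:4  h6:15  h7:11  h8:9  h9:4  h10:0.
Shift Job 4→10, Job 6→9.
Schedule Job 1@1, Job 5@4, Job 2@6, Job 3@6, Job 4@10, Job 6@9: h1:2  h2:2  h3:2  h4:4  h5:4  h6:9  h7:9  h8:9  h9:6  h10:6 — peak 9.

9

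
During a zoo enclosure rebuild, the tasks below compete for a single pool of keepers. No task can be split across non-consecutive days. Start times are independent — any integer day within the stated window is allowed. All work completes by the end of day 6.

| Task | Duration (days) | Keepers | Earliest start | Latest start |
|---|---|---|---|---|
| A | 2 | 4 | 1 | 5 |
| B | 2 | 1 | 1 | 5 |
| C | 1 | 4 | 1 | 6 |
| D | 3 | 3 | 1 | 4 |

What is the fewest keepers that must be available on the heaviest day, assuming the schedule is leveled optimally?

4

Early-start (A@1, B@1, C@1, D@1) gives peak 12: d1:12  d2:8  d3:3  d4:0  d5:0  d6:0.
Shift B→3, C→6, D→3.
Schedule A@1, B@3, C@6, D@3: d1:4  d2:4  d3:4  d4:4  d5:3  d6:4 — peak 4.
Total keeper-days = 23 over 6 days ⇒ peak ≥ ⌈23/6⌉ = 4, so 4 is optimal.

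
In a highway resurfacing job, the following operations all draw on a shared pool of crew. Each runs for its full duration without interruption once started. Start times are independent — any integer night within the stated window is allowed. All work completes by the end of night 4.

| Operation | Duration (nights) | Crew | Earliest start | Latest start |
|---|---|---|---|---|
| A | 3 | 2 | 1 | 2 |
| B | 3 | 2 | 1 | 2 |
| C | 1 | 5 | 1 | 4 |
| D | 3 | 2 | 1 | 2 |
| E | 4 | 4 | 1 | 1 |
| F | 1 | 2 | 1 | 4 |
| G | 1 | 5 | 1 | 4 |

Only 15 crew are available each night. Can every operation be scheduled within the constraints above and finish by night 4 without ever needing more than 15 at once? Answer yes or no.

yes

Schedule A@1, B@1, C@1, D@2, E@1, F@2, G@4: n1:13  n2:12  n3:10  n4:11 — peak 13 ≤ 15.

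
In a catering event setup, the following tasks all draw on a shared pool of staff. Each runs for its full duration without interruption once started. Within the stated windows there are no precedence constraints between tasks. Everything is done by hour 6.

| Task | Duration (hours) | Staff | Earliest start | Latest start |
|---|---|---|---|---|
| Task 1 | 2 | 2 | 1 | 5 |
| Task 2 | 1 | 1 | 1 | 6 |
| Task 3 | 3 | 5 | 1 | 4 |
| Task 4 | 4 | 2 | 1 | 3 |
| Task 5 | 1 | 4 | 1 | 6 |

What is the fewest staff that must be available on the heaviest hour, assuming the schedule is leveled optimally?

7

Early-start (Task 1@1, Task 2@1, Task 3@1, Task 4@1, Task 5@1) gives peak 14: h1:14  h2:9  h3:7  h4:2  h5:0  h6:0.
Shift Task 3→2, Task 4→3.
Schedule Task 1@1, Task 2@1, Task 3@2, Task 4@3, Task 5@1: h1:7  h2:7  h3:7  h4:7  h5:2  h6:2 — peak 7.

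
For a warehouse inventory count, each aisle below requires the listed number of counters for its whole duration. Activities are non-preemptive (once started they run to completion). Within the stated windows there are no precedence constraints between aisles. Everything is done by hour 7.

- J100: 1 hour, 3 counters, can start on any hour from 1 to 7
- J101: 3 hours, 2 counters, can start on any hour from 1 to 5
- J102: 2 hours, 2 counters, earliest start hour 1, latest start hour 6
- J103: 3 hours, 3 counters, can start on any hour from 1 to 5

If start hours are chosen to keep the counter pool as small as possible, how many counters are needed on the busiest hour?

4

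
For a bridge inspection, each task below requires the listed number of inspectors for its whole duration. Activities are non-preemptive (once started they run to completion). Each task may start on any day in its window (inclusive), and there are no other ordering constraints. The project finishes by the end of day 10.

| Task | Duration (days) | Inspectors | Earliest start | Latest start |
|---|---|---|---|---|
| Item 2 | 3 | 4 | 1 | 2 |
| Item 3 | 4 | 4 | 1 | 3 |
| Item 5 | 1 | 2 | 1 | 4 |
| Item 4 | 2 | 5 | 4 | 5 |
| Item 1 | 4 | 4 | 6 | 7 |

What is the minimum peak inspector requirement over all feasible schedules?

Early-start (Item 2@1, Item 3@1, Item 5@1, Item 4@4, Item 1@6) gives peak 10: d1:10  d2:8  d3:8  d4:9  d5:5  d6:4  d7:4  d8:4  d9:4  d10:0.
Shift Item 5→4, Item 4→5, Item 1→7.
Schedule Item 2@1, Item 3@1, Item 5@4, Item 4@5, Item 1@7: d1:8  d2:8  d3:8  d4:6  d5:5  d6:5  d7:4  d8:4  d9:4  d10:4 — peak 8.

8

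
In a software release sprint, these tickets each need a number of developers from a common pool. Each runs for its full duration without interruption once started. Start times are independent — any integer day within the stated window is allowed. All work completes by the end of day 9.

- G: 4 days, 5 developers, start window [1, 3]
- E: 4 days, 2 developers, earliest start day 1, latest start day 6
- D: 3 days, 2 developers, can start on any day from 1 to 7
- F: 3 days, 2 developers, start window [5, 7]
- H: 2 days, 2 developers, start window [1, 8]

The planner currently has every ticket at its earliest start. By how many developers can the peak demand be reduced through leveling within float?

Early-start peak: d1:11  d2:11  d3:9  d4:7  d5:2  d6:2  d7:2  d8:0  d9:0 ⇒ 11.
Leveled (G@1, E@5, D@5, F@5, H@8): d1:5  d2:5  d3:5  d4:5  d5:6  d6:6  d7:6  d8:4  d9:2 ⇒ 6.
Reduction 11 − 6 = 5.

5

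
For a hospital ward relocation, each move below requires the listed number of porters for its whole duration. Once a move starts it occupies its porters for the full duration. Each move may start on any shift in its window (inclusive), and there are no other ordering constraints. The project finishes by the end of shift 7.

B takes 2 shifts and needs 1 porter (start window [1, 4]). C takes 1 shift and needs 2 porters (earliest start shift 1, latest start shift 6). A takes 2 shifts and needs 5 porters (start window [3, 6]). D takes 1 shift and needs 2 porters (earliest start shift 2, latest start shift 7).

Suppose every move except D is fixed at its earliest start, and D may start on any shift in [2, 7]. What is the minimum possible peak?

5

D@2: s1:3  s2:3  s3:5  s4:5  s5:0  s6:0  s7:0 → peak 5
D@3: s1:3  s2:1  s3:7  s4:5  s5:0  s6:0  s7:0 → peak 7
D@4: s1:3  s2:1  s3:5  s4:7  s5:0  s6:0  s7:0 → peak 7
D@5: s1:3  s2:1  s3:5  s4:5  s5:2  s6:0  s7:0 → peak 5
D@6: s1:3  s2:1  s3:5  s4:5  s5:0  s6:2  s7:0 → peak 5
D@7: s1:3  s2:1  s3:5  s4:5  s5:0  s6:0  s7:2 → peak 5
Best is D@2, peak 5.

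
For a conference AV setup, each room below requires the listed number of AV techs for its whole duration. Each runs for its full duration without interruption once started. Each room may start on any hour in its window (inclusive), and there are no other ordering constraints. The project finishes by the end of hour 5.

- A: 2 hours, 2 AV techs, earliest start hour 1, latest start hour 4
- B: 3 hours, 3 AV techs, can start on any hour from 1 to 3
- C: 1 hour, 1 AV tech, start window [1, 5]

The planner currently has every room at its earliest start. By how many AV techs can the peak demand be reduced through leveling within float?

Early-start peak: h1:6  h2:5  h3:3  h4:0  h5:0 ⇒ 6.
Leveled (A@1, B@3, C@1): h1:3  h2:2  h3:3  h4:3  h5:3 ⇒ 3.
Reduction 6 − 3 = 3.

3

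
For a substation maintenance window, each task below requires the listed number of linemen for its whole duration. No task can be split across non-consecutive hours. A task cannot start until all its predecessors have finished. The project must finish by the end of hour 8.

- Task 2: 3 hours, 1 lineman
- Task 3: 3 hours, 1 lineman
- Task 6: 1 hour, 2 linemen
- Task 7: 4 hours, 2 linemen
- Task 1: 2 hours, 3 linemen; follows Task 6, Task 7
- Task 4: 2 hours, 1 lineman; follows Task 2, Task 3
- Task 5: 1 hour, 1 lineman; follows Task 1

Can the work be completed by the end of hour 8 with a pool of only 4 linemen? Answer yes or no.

yes

Schedule Task 2@1, Task 3@1, Task 6@1, Task 7@2, Task 1@6, Task 4@4, Task 5@8: h1:4  h2:4  h3:4  h4:3  h5:3  h6:3  h7:3  h8:1 — peak 4 ≤ 4.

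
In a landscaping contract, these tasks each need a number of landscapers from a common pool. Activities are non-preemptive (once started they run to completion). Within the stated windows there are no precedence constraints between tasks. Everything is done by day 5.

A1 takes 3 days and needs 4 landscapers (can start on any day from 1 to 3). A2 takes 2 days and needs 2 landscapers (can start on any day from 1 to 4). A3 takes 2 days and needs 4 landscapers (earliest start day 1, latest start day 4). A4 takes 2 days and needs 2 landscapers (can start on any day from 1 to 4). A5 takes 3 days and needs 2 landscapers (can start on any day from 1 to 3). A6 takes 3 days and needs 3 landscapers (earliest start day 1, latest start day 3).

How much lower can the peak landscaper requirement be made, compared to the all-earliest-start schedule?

8

Early-start peak: d1:17  d2:17  d3:9  d4:0  d5:0 ⇒ 17.
Leveled (A1@1, A2@1, A3@4, A4@1, A5@3, A6@3): d1:8  d2:8  d3:9  d4:9  d5:9 ⇒ 9.
Reduction 17 − 9 = 8.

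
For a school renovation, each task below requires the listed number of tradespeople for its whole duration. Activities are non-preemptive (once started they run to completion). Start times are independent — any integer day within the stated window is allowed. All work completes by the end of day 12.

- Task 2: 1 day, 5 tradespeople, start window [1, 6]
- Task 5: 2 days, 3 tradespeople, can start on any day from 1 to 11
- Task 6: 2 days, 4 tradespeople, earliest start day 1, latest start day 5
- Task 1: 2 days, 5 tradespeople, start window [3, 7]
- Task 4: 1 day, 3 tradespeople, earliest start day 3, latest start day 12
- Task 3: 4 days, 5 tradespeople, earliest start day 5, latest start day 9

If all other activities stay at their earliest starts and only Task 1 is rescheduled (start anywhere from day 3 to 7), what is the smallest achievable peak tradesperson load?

Task 1@3: d1:12  d2:7  d3:8  d4:5  d5:5  d6:5  d7:5  d8:5  d9:0  d10:0  d11:0  d12:0 → peak 12
Task 1@4: d1:12  d2:7  d3:3  d4:5  d5:10  d6:5  d7:5  d8:5  d9:0  d10:0  d11:0  d12:0 → peak 12
Task 1@5: d1:12  d2:7  d3:3  d4:0  d5:10  d6:10  d7:5  d8:5  d9:0  d10:0  d11:0  d12:0 → peak 12
Task 1@6: d1:12  d2:7  d3:3  d4:0  d5:5  d6:10  d7:10  d8:5  d9:0  d10:0  d11:0  d12:0 → peak 12
Task 1@7: d1:12  d2:7  d3:3  d4:0  d5:5  d6:5  d7:10  d8:10  d9:0  d10:0  d11:0  d12:0 → peak 12
Best is Task 1@3, peak 12.

12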